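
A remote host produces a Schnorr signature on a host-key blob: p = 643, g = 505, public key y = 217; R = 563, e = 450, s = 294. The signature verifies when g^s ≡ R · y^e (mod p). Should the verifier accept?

g^s mod p:
505^2 = 255025 ≡ 397
505^4 ≡ 397^2 = 157609 ≡ 74
505^8 ≡ 74^2 = 5476 ≡ 332
505^16 ≡ 332^2 = 110224 ≡ 271
505^32 ≡ 271^2 = 73441 ≡ 139
505^64 ≡ 139^2 = 19321 ≡ 31
505^128 ≡ 31^2 = 961 ≡ 318
505^256 ≡ 318^2 = 101124 ≡ 173
294 = 256 + 32 + 4 + 2, so 505^294 ≡ 173·139·74·397 ≡ 240 (mod 643)
R · y^e mod p:
217^2 = 47089 ≡ 150
217^4 ≡ 150^2 = 22500 ≡ 638
217^8 ≡ 638^2 = 407044 ≡ 25
217^16 ≡ 25^2 = 625
217^32 ≡ 625^2 = 390625 ≡ 324
217^64 ≡ 324^2 = 104976 ≡ 167
217^128 ≡ 167^2 = 27889 ≡ 240
217^256 ≡ 240^2 = 57600 ≡ 373
450 = 256 + 128 + 64 + 2, so 217^450 ≡ 373·240·167·150 ≡ 640 (mod 643)
563·640 = 360320 ≡ 240 (mod 643)
240 ≡ 240 (mod 643); signature holds.

accept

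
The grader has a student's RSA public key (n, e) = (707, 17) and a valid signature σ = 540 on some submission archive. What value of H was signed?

477

σ^2 ≡ 540^2 = 291600 ≡ 316
σ^4 ≡ 316^2 = 99856 ≡ 169
σ^8 ≡ 169^2 = 28561 ≡ 281
σ^16 ≡ 281^2 = 78961 ≡ 484
17 = 16 + 1, so σ^17 ≡ 484·540 ≡ 477 (mod 707)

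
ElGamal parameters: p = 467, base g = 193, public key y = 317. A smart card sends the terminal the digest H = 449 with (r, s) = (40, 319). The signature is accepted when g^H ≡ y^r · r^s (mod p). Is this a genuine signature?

genuine

Left side g^H mod p:
193^2 = 37249 ≡ 356
193^4 ≡ 356^2 = 126736 ≡ 179
193^8 ≡ 179^2 = 32041 ≡ 285
193^16 ≡ 285^2 = 81225 ≡ 434
193^32 ≡ 434^2 = 188356 ≡ 155
193^64 ≡ 155^2 = 24025 ≡ 208
193^128 ≡ 208^2 = 43264 ≡ 300
193^256 ≡ 300^2 = 90000 ≡ 336
449 = 256 + 128 + 64 + 1, so 193^449 ≡ 336·300·208·193 ≡ 362 (mod 467)
Right side y^r · r^s mod p:
317^2 = 100489 ≡ 84
317^4 ≡ 84^2 = 7056 ≡ 51
317^8 ≡ 51^2 = 2601 ≡ 266
317^16 ≡ 266^2 = 70756 ≡ 239
317^32 ≡ 239^2 = 57121 ≡ 147
40 = 32 + 8, so 317^40 ≡ 147·266 ≡ 341 (mod 467)
40^2 = 1600 ≡ 199
40^4 ≡ 199^2 = 39601 ≡ 373
40^8 ≡ 373^2 = 139129 ≡ 430
40^16 ≡ 430^2 = 184900 ≡ 435
40^32 ≡ 435^2 = 189225 ≡ 90
40^64 ≡ 90^2 = 8100 ≡ 161
40^128 ≡ 161^2 = 25921 ≡ 236
40^256 ≡ 236^2 = 55696 ≡ 123
319 = 256 + 32 + 16 + 8 + 4 + 2 + 1, so 40^319 ≡ 123·90·435·430·373·199·40 ≡ 390 (mod 467)
341·390 = 132990 ≡ 362 (mod 467)
362 ≡ 362 (mod 467), so the signature is genuine.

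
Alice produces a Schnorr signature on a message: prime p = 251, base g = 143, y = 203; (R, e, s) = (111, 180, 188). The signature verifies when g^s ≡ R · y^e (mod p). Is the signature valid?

g^s mod p:
143^2 = 20449 ≡ 118
143^4 ≡ 118^2 = 13924 ≡ 119
143^8 ≡ 119^2 = 14161 ≡ 105
143^16 ≡ 105^2 = 11025 ≡ 232
143^32 ≡ 232^2 = 53824 ≡ 110
143^64 ≡ 110^2 = 12100 ≡ 52
143^128 ≡ 52^2 = 2704 ≡ 194
188 = 128 + 32 + 16 + 8 + 4, so 143^188 ≡ 194·110·232·105·119 ≡ 205 (mod 251)
R · y^e mod p:
203^2 = 41209 ≡ 45
203^4 ≡ 45^2 = 2025 ≡ 17
203^8 ≡ 17^2 = 289 ≡ 38
203^16 ≡ 38^2 = 1444 ≡ 189
203^32 ≡ 189^2 = 35721 ≡ 79
203^64 ≡ 79^2 = 6241 ≡ 217
203^128 ≡ 217^2 = 47089 ≡ 152
180 = 128 + 32 + 16 + 4, so 203^180 ≡ 152·79·189·17 ≡ 243 (mod 251)
111·243 = 26973 ≡ 116 (mod 251)
205 ≠ 116; the check fails.

invalid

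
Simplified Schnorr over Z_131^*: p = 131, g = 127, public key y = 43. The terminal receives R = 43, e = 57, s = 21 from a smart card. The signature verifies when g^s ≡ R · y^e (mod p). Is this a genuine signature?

g^s mod p:
127^2 = 16129 ≡ 16
127^4 ≡ 16^2 = 256 ≡ 125
127^8 ≡ 125^2 = 15625 ≡ 36
127^16 ≡ 36^2 = 1296 ≡ 117
21 = 16 + 4 + 1, so 127^21 ≡ 117·125·127 ≡ 57 (mod 131)
R · y^e mod p:
43^2 = 1849 ≡ 15
43^4 ≡ 15^2 = 225 ≡ 94
43^8 ≡ 94^2 = 8836 ≡ 59
43^16 ≡ 59^2 = 3481 ≡ 75
43^32 ≡ 75^2 = 5625 ≡ 123
57 = 32 + 16 + 8 + 1, so 43^57 ≡ 123·75·59·43 ≡ 20 (mod 131)
43·20 = 860 ≡ 74 (mod 131)
57 ≠ 74; the check fails.

forged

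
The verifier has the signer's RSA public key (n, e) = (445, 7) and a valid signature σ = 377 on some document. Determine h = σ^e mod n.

σ^2 ≡ 377^2 = 142129 ≡ 174
σ^4 ≡ 174^2 = 30276 ≡ 16
7 = 4 + 2 + 1, so σ^7 ≡ 16·174·377 ≡ 258 (mod 445)

258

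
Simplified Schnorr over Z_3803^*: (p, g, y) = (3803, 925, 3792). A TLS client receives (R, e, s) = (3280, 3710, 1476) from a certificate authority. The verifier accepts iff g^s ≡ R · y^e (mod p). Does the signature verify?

does not verify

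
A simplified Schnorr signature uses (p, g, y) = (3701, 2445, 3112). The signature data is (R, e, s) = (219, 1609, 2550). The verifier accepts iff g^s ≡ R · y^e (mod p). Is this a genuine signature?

genuine

g^s mod p:
Squares mod 3701: 2445^1≡2445, 2445^2≡910, 2445^4≡2777, 2445^8≡2546, 2445^16≡1665, 2445^32≡176, 2445^64≡1368, 2445^128≡2419, 2445^256≡280, 2445^512≡679, 2445^1024≡2117, 2445^2048≡3479
2550 = 2048 + 256 + 128 + 64 + 32 + 16 + 4 + 2, so 2445^2550 ≡ 3479·280·2419·1368·176·1665·2777·910 ≡ 1880 (mod 3701)
R · y^e mod p:
Squares mod 3701: 3112^1≡3112, 3112^2≡2728, 3112^4≡2974, 3112^8≡2987, 3112^16≡2759, 3112^32≡2825, 3112^64≡1269, 3112^128≡426, 3112^256≡127, 3112^512≡1325, 3112^1024≡1351
1609 = 1024 + 512 + 64 + 8 + 1, so 3112^1609 ≡ 1351·1325·1269·2987·3112 ≡ 3135 (mod 3701)
219·3135 = 686565 ≡ 1880 (mod 3701)
1880 ≡ 1880 (mod 3701); signature holds.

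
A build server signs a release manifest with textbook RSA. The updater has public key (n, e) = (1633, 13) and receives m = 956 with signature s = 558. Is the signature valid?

s^2 ≡ 558^2 = 311364 ≡ 1094
s^4 ≡ 1094^2 = 1196836 ≡ 1480
s^8 ≡ 1480^2 = 2190400 ≡ 547
13 = 8 + 4 + 1, so s^13 ≡ 547·1480·558 ≡ 956 (mod 1633)
956 = m, so the signature checks out.

valid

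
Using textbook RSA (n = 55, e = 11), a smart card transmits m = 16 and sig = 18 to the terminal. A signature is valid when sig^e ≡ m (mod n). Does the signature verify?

does not verify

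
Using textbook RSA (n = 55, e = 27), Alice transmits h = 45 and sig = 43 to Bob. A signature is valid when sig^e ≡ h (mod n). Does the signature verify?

does not verify

sig^2 ≡ 43^2 = 1849 ≡ 34
sig^4 ≡ 34^2 = 1156 ≡ 1
sig^8 ≡ 1^2 = 1
sig^16 ≡ 1^2 = 1
27 = 16 + 8 + 2 + 1, so sig^27 ≡ 1·1·34·43 ≡ 32 (mod 55)
The recovered value 32 does not match the digest 45.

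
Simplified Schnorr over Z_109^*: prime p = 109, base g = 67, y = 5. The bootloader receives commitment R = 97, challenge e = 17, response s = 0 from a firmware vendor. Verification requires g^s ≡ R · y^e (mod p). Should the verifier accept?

g^s mod p:
67^0 mod 109 = 1
R · y^e mod p:
5^2 = 25
5^4 ≡ 25^2 = 625 ≡ 80
5^8 ≡ 80^2 = 6400 ≡ 78
5^16 ≡ 78^2 = 6084 ≡ 89
17 = 16 + 1, so 5^17 ≡ 89·5 ≡ 9 (mod 109)
97·9 = 873 ≡ 1 (mod 109)
1 ≡ 1 (mod 109); signature holds.

accept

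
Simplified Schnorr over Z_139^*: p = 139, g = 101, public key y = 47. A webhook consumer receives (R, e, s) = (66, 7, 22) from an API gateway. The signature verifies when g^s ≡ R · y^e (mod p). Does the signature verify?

does not verify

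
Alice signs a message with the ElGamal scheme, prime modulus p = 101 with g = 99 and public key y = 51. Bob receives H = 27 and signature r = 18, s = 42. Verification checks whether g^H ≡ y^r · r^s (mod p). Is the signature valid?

Left side g^H mod p:
99^2 = 9801 ≡ 4
99^4 ≡ 4^2 = 16
99^8 ≡ 16^2 = 256 ≡ 54
99^16 ≡ 54^2 = 2916 ≡ 88
27 = 16 + 8 + 2 + 1, so 99^27 ≡ 88·54·4·99 ≡ 61 (mod 101)
Right side y^r · r^s mod p:
51^2 = 2601 ≡ 76
51^4 ≡ 76^2 = 5776 ≡ 19
51^8 ≡ 19^2 = 361 ≡ 58
51^16 ≡ 58^2 = 3364 ≡ 31
18 = 16 + 2, so 51^18 ≡ 31·76 ≡ 33 (mod 101)
18^2 = 324 ≡ 21
18^4 ≡ 21^2 = 441 ≡ 37
18^8 ≡ 37^2 = 1369 ≡ 56
18^16 ≡ 56^2 = 3136 ≡ 5
18^32 ≡ 5^2 = 25
42 = 32 + 8 + 2, so 18^42 ≡ 25·56·21 ≡ 9 (mod 101)
33·9 = 297 ≡ 95 (mod 101)
61 ≠ 95, so verification fails.

invalid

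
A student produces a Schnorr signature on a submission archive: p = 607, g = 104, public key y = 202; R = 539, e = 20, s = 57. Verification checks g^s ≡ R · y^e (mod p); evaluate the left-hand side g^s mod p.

597

Squares mod 607: 104^1≡104, 104^2≡497, 104^4≡567, 104^8≡386, 104^16≡281, 104^32≡51
57 = 32 + 16 + 8 + 1, so 104^57 ≡ 51·281·386·104 ≡ 597 (mod 607)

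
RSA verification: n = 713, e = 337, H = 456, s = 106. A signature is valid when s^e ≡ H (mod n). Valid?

yes

s^337 mod 713 = 456
Since 456 equals the digest 456, verification succeeds.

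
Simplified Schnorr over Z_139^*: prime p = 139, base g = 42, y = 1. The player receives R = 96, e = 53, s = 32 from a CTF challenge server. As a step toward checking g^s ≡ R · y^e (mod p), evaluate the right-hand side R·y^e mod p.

1^2 = 1
1^4 ≡ 1^2 = 1
1^8 ≡ 1^2 = 1
1^16 ≡ 1^2 = 1
1^32 ≡ 1^2 = 1
53 = 32 + 16 + 4 + 1, so 1^53 ≡ 1·1·1·1 ≡ 1 (mod 139)
R · y^e ≡ 96·1 = 96 ≡ 96 (mod 139)

96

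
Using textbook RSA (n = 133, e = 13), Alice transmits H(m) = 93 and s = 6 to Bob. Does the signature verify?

does not verify

Squares mod 133: s^1≡6, s^2≡36, s^4≡99, s^8≡92
13 = 8 + 4 + 1, so s^13 ≡ 92·99·6 ≡ 118 (mod 133)
s^13 mod 133 = 118, but H(m) = 93.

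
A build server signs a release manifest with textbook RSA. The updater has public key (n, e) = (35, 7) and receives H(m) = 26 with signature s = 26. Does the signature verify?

verifies

s^2 ≡ 26^2 = 676 ≡ 11
s^4 ≡ 11^2 = 121 ≡ 16
7 = 4 + 2 + 1, so s^7 ≡ 16·11·26 ≡ 26 (mod 35)
Since 26 equals the digest 26, verification succeeds.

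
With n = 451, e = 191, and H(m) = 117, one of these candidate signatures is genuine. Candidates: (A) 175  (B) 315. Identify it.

B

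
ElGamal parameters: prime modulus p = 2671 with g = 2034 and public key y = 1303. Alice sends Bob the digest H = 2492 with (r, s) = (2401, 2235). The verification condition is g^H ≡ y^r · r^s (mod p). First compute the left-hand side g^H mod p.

1775

2034^2 = 4137156 ≡ 2448
2034^4 ≡ 2448^2 = 5992704 ≡ 1651
2034^8 ≡ 1651^2 = 2725801 ≡ 1381
2034^16 ≡ 1381^2 = 1907161 ≡ 67
2034^32 ≡ 67^2 = 4489 ≡ 1818
2034^64 ≡ 1818^2 = 3305124 ≡ 1097
2034^128 ≡ 1097^2 = 1203409 ≡ 1459
2034^256 ≡ 1459^2 = 2128681 ≡ 2565
2034^512 ≡ 2565^2 = 6579225 ≡ 552
2034^1024 ≡ 552^2 = 304704 ≡ 210
2034^2048 ≡ 210^2 = 44100 ≡ 1364
2492 = 2048 + 256 + 128 + 32 + 16 + 8 + 4, so 2034^2492 ≡ 1364·2565·1459·1818·67·1381·1651 ≡ 1775 (mod 2671)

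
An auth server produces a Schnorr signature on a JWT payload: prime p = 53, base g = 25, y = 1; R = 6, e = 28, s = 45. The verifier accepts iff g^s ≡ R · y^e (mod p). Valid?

yes

g^s mod p:
25^45 mod 53 = 6
R · y^e mod p:
1^28 mod 53 = 1
6·1 = 6 ≡ 6 (mod 53)
6 ≡ 6 (mod 53); signature holds.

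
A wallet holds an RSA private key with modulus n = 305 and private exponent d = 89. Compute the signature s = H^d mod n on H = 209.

129

H^89 mod 305 = 129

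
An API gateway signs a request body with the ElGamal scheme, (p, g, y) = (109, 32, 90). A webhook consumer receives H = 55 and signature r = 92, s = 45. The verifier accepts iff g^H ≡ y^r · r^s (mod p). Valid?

yes

Left side g^H mod p:
32^2 = 1024 ≡ 43
32^4 ≡ 43^2 = 1849 ≡ 105
32^8 ≡ 105^2 = 11025 ≡ 16
32^16 ≡ 16^2 = 256 ≡ 38
32^32 ≡ 38^2 = 1444 ≡ 27
55 = 32 + 16 + 4 + 2 + 1, so 32^55 ≡ 27·38·105·43·32 ≡ 77 (mod 109)
Right side y^r · r^s mod p:
90^2 = 8100 ≡ 34
90^4 ≡ 34^2 = 1156 ≡ 66
90^8 ≡ 66^2 = 4356 ≡ 105
90^16 ≡ 105^2 = 11025 ≡ 16
90^32 ≡ 16^2 = 256 ≡ 38
90^64 ≡ 38^2 = 1444 ≡ 27
92 = 64 + 16 + 8 + 4, so 90^92 ≡ 27·16·105·66 ≡ 75 (mod 109)
92^2 = 8464 ≡ 71
92^4 ≡ 71^2 = 5041 ≡ 27
92^8 ≡ 27^2 = 729 ≡ 75
92^16 ≡ 75^2 = 5625 ≡ 66
92^32 ≡ 66^2 = 4356 ≡ 105
45 = 32 + 8 + 4 + 1, so 92^45 ≡ 105·75·27·92 ≡ 33 (mod 109)
75·33 = 2475 ≡ 77 (mod 109)
77 ≡ 77 (mod 109), so the signature is genuine.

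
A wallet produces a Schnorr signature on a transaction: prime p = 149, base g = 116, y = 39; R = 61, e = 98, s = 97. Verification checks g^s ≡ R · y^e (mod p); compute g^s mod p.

116^2 = 13456 ≡ 46
116^4 ≡ 46^2 = 2116 ≡ 30
116^8 ≡ 30^2 = 900 ≡ 6
116^16 ≡ 6^2 = 36
116^32 ≡ 36^2 = 1296 ≡ 104
116^64 ≡ 104^2 = 10816 ≡ 88
97 = 64 + 32 + 1, so 116^97 ≡ 88·104·116 ≡ 7 (mod 149)

7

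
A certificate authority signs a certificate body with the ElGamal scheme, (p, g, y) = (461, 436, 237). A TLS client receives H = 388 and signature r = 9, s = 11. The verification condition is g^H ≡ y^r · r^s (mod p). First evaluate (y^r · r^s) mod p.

237^2 = 56169 ≡ 388
237^4 ≡ 388^2 = 150544 ≡ 258
237^8 ≡ 258^2 = 66564 ≡ 180
9 = 8 + 1, so 237^9 ≡ 180·237 ≡ 248 (mod 461)
9^2 = 81
9^4 ≡ 81^2 = 6561 ≡ 107
9^8 ≡ 107^2 = 11449 ≡ 385
11 = 8 + 2 + 1, so 9^11 ≡ 385·81·9 ≡ 377 (mod 461)
y^r · r^s ≡ 248·377 = 93496 ≡ 374 (mod 461)

374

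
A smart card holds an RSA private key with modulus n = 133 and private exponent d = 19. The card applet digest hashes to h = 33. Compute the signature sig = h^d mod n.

33

h^2 ≡ 33^2 = 1089 ≡ 25
h^4 ≡ 25^2 = 625 ≡ 93
h^8 ≡ 93^2 = 8649 ≡ 4
h^16 ≡ 4^2 = 16
19 = 16 + 2 + 1, so h^19 ≡ 16·25·33 ≡ 33 (mod 133)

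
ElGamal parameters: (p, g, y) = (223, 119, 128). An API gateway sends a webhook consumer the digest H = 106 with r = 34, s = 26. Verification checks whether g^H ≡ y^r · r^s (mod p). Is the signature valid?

Left side g^H mod p:
Squares mod 223: 119^1≡119, 119^2≡112, 119^4≡56, 119^8≡14, 119^16≡196, 119^32≡60, 119^64≡32
106 = 64 + 32 + 8 + 2, so 119^106 ≡ 32·60·14·112 ≡ 60 (mod 223)
Right side y^r · r^s mod p:
Squares mod 223: 128^1≡128, 128^2≡105, 128^4≡98, 128^8≡15, 128^16≡2, 128^32≡4
34 = 32 + 2, so 128^34 ≡ 4·105 ≡ 197 (mod 223)
Squares mod 223: 34^1≡34, 34^2≡41, 34^4≡120, 34^8≡128, 34^16≡105
26 = 16 + 8 + 2, so 34^26 ≡ 105·128·41 ≡ 7 (mod 223)
197·7 = 1379 ≡ 41 (mod 223)
60 ≠ 41, so verification fails.

invalid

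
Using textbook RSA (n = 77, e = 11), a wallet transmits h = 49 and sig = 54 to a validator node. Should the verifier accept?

reject

sig^2 ≡ 54^2 = 2916 ≡ 67
sig^4 ≡ 67^2 = 4489 ≡ 23
sig^8 ≡ 23^2 = 529 ≡ 67
11 = 8 + 2 + 1, so sig^11 ≡ 67·67·54 ≡ 10 (mod 77)
sig^11 mod 77 = 10, but h = 49.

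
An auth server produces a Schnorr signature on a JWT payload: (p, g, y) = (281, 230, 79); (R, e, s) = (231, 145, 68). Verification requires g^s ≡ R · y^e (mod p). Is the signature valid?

invalid

g^s mod p:
Squares mod 281: 230^1≡230, 230^2≡72, 230^4≡126, 230^8≡140, 230^16≡211, 230^32≡123, 230^64≡236
68 = 64 + 4, so 230^68 ≡ 236·126 ≡ 231 (mod 281)
R · y^e mod p:
Squares mod 281: 79^1≡79, 79^2≡59, 79^4≡109, 79^8≡79, 79^16≡59, 79^32≡109, 79^64≡79, 79^128≡59
145 = 128 + 16 + 1, so 79^145 ≡ 59·59·79 ≡ 181 (mod 281)
231·181 = 41811 ≡ 223 (mod 281)
231 ≠ 223; the check fails.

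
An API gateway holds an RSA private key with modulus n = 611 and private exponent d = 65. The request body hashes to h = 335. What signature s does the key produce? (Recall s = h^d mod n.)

524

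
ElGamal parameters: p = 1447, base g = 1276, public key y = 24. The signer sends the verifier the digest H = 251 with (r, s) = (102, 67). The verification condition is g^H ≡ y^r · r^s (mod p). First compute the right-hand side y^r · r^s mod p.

39

24^2 = 576
24^4 ≡ 576^2 = 331776 ≡ 413
24^8 ≡ 413^2 = 170569 ≡ 1270
24^16 ≡ 1270^2 = 1612900 ≡ 942
24^32 ≡ 942^2 = 887364 ≡ 353
24^64 ≡ 353^2 = 124609 ≡ 167
102 = 64 + 32 + 4 + 2, so 24^102 ≡ 167·353·413·576 ≡ 417 (mod 1447)
102^2 = 10404 ≡ 275
102^4 ≡ 275^2 = 75625 ≡ 381
102^8 ≡ 381^2 = 145161 ≡ 461
102^16 ≡ 461^2 = 212521 ≡ 1259
102^32 ≡ 1259^2 = 1585081 ≡ 616
102^64 ≡ 616^2 = 379456 ≡ 342
67 = 64 + 2 + 1, so 102^67 ≡ 342·275·102 ≡ 937 (mod 1447)
y^r · r^s ≡ 417·937 = 390729 ≡ 39 (mod 1447)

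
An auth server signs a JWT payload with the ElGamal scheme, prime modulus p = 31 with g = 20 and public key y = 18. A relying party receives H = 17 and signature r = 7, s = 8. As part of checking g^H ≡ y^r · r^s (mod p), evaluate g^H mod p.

20^2 = 400 ≡ 28
20^4 ≡ 28^2 = 784 ≡ 9
20^8 ≡ 9^2 = 81 ≡ 19
20^16 ≡ 19^2 = 361 ≡ 20
17 = 16 + 1, so 20^17 ≡ 20·20 ≡ 28 (mod 31)

28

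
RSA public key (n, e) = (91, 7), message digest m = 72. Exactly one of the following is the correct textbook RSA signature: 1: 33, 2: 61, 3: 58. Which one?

Candidate 1: Squares mod 91: 33^1≡33, 33^2≡88, 33^4≡9; 7 = 4 + 2 + 1, so 33^7 ≡ 9·88·33 ≡ 19 (mod 91)
Candidate 2: Squares mod 91: 61^1≡61, 61^2≡81, 61^4≡9; 7 = 4 + 2 + 1, so 61^7 ≡ 9·81·61 ≡ 61 (mod 91)
Candidate 3: Squares mod 91: 58^1≡58, 58^2≡88, 58^4≡9; 7 = 4 + 2 + 1, so 58^7 ≡ 9·88·58 ≡ 72 (mod 91)
  → matches m = 72

3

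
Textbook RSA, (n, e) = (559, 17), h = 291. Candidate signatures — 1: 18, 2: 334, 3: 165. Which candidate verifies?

1

Candidate 1: Squares mod 559: 18^1≡18, 18^2≡324, 18^4≡443, 18^8≡40, 18^16≡482; 17 = 16 + 1, so 18^17 ≡ 482·18 ≡ 291 (mod 559)
  → matches h = 291
Candidate 2: Squares mod 559: 334^1≡334, 334^2≡315, 334^4≡282, 334^8≡146, 334^16≡74; 17 = 16 + 1, so 334^17 ≡ 74·334 ≡ 120 (mod 559)
Candidate 3: Squares mod 559: 165^1≡165, 165^2≡393, 165^4≡165, 165^8≡393, 165^16≡165; 17 = 16 + 1, so 165^17 ≡ 165·165 ≡ 393 (mod 559)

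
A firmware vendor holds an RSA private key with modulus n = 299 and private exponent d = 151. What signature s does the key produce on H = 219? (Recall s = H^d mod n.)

Squares mod 299: H^1≡219, H^2≡121, H^4≡289, H^8≡100, H^16≡133, H^32≡48, H^64≡211, H^128≡269
151 = 128 + 16 + 4 + 2 + 1, so H^151 ≡ 269·133·289·121·219 ≡ 54 (mod 299)

54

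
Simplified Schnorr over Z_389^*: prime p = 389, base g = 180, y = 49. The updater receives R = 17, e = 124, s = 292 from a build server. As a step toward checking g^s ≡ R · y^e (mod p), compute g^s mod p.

180

180^2 = 32400 ≡ 113
180^4 ≡ 113^2 = 12769 ≡ 321
180^8 ≡ 321^2 = 103041 ≡ 345
180^16 ≡ 345^2 = 119025 ≡ 380
180^32 ≡ 380^2 = 144400 ≡ 81
180^64 ≡ 81^2 = 6561 ≡ 337
180^128 ≡ 337^2 = 113569 ≡ 370
180^256 ≡ 370^2 = 136900 ≡ 361
292 = 256 + 32 + 4, so 180^292 ≡ 361·81·321 ≡ 180 (mod 389)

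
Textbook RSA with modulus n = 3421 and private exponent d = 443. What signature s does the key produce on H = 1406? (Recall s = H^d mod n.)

H^2 ≡ 1406^2 = 1976836 ≡ 2919
H^4 ≡ 2919^2 = 8520561 ≡ 2271
H^8 ≡ 2271^2 = 5157441 ≡ 1994
H^16 ≡ 1994^2 = 3976036 ≡ 834
H^32 ≡ 834^2 = 695556 ≡ 1093
H^64 ≡ 1093^2 = 1194649 ≡ 720
H^128 ≡ 720^2 = 518400 ≡ 1829
H^256 ≡ 1829^2 = 3345241 ≡ 2924
443 = 256 + 128 + 32 + 16 + 8 + 2 + 1, so H^443 ≡ 2924·1829·1093·834·1994·2919·1406 ≡ 718 (mod 3421)

718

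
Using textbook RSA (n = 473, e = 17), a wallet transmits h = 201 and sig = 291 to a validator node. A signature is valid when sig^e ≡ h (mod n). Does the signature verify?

does not verify

sig^17 mod 473 = 421
The recovered value 421 does not match the digest 201.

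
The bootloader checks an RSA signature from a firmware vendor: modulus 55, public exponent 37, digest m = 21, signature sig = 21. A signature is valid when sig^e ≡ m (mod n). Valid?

sig^2 ≡ 21^2 = 441 ≡ 1
sig^4 ≡ 1^2 = 1
sig^8 ≡ 1^2 = 1
sig^16 ≡ 1^2 = 1
sig^32 ≡ 1^2 = 1
37 = 32 + 4 + 1, so sig^37 ≡ 1·1·21 ≡ 21 (mod 55)
Since 21 equals the digest 21, verification succeeds.

yes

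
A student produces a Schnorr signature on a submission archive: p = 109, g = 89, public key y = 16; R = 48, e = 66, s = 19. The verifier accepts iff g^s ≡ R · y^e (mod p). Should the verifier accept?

g^s mod p:
89^19 mod 109 = 81
R · y^e mod p:
16^66 mod 109 = 63
48·63 = 3024 ≡ 81 (mod 109)
81 ≡ 81 (mod 109); signature holds.

accept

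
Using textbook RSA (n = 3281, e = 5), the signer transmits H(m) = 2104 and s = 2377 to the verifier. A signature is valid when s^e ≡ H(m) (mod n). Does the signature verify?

does not verify

Squares mod 3281: s^1≡2377, s^2≡247, s^4≡1951
5 = 4 + 1, so s^5 ≡ 1951·2377 ≡ 1474 (mod 3281)
The recovered value 1474 does not match the digest 2104.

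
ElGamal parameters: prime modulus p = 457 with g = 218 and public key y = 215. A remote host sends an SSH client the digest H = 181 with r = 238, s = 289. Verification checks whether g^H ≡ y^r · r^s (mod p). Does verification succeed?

Left side g^H mod p:
Squares mod 457: 218^1≡218, 218^2≡453, 218^4≡16, 218^8≡256, 218^16≡185, 218^32≡407, 218^64≡215, 218^128≡68
181 = 128 + 32 + 16 + 4 + 1, so 218^181 ≡ 68·407·185·16·218 ≡ 347 (mod 457)
Right side y^r · r^s mod p:
Squares mod 457: 215^1≡215, 215^2≡68, 215^4≡54, 215^8≡174, 215^16≡114, 215^32≡200, 215^64≡241, 215^128≡42
238 = 128 + 64 + 32 + 8 + 4 + 2, so 215^238 ≡ 42·241·200·174·54·68 ≡ 407 (mod 457)
Squares mod 457: 238^1≡238, 238^2≡433, 238^4≡119, 238^8≡451, 238^16≡36, 238^32≡382, 238^64≡141, 238^128≡230, 238^256≡345
289 = 256 + 32 + 1, so 238^289 ≡ 345·382·238 ≡ 282 (mod 457)
407·282 = 114774 ≡ 67 (mod 457)
347 ≠ 67, so verification fails.

fails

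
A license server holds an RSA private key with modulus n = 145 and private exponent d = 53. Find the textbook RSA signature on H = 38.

138

H^2 ≡ 38^2 = 1444 ≡ 139
H^4 ≡ 139^2 = 19321 ≡ 36
H^8 ≡ 36^2 = 1296 ≡ 136
H^16 ≡ 136^2 = 18496 ≡ 81
H^32 ≡ 81^2 = 6561 ≡ 36
53 = 32 + 16 + 4 + 1, so H^53 ≡ 36·81·36·38 ≡ 138 (mod 145)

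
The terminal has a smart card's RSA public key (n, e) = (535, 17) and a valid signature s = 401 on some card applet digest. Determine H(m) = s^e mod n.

s^2 ≡ 401^2 = 160801 ≡ 301
s^4 ≡ 301^2 = 90601 ≡ 186
s^8 ≡ 186^2 = 34596 ≡ 356
s^16 ≡ 356^2 = 126736 ≡ 476
17 = 16 + 1, so s^17 ≡ 476·401 ≡ 416 (mod 535)

416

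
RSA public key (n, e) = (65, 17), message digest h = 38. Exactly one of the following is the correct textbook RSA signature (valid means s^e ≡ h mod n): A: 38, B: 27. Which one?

A

Candidate A: 38^2 = 1444 ≡ 14; 38^4 ≡ 14^2 = 196 ≡ 1; 38^8 ≡ 1^2 = 1; 38^16 ≡ 1^2 = 1; 17 = 16 + 1, so 38^17 ≡ 1·38 ≡ 38 (mod 65)
  → matches h = 38
Candidate B: 27^2 = 729 ≡ 14; 27^4 ≡ 14^2 = 196 ≡ 1; 27^8 ≡ 1^2 = 1; 27^16 ≡ 1^2 = 1; 17 = 16 + 1, so 27^17 ≡ 1·27 ≡ 27 (mod 65)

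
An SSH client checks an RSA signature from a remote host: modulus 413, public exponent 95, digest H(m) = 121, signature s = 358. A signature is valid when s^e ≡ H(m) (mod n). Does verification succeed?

fails

Squares mod 413: s^1≡358, s^2≡134, s^4≡197, s^8≡400, s^16≡169, s^32≡64, s^64≡379
95 = 64 + 16 + 8 + 4 + 2 + 1, so s^95 ≡ 379·169·400·197·134·358 ≡ 400 (mod 413)
s^95 mod 413 = 400, but H(m) = 121.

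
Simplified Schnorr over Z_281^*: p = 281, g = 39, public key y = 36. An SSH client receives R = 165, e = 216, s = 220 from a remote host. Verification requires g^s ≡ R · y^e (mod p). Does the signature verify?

verifies

g^s mod p:
39^2 = 1521 ≡ 116
39^4 ≡ 116^2 = 13456 ≡ 249
39^8 ≡ 249^2 = 62001 ≡ 181
39^16 ≡ 181^2 = 32761 ≡ 165
39^32 ≡ 165^2 = 27225 ≡ 249
39^64 ≡ 249^2 = 62001 ≡ 181
39^128 ≡ 181^2 = 32761 ≡ 165
220 = 128 + 64 + 16 + 8 + 4, so 39^220 ≡ 165·181·165·181·249 ≡ 79 (mod 281)
R · y^e mod p:
36^2 = 1296 ≡ 172
36^4 ≡ 172^2 = 29584 ≡ 79
36^8 ≡ 79^2 = 6241 ≡ 59
36^16 ≡ 59^2 = 3481 ≡ 109
36^32 ≡ 109^2 = 11881 ≡ 79
36^64 ≡ 79^2 = 6241 ≡ 59
36^128 ≡ 59^2 = 3481 ≡ 109
216 = 128 + 64 + 16 + 8, so 36^216 ≡ 109·59·109·59 ≡ 181 (mod 281)
165·181 = 29865 ≡ 79 (mod 281)
79 ≡ 79 (mod 281); signature holds.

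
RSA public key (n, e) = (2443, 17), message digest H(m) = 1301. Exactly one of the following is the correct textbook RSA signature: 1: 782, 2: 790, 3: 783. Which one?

3

Candidate 1: Squares mod 2443: 782^1≡782, 782^2≡774, 782^4≡541, 782^8≡1964, 782^16≡2242; 17 = 16 + 1, so 782^17 ≡ 2242·782 ≡ 1613 (mod 2443)
Candidate 2: Squares mod 2443: 790^1≡790, 790^2≡1135, 790^4≡764, 790^8≡2262, 790^16≡1002; 17 = 16 + 1, so 790^17 ≡ 1002·790 ≡ 48 (mod 2443)
Candidate 3: Squares mod 2443: 783^1≡783, 783^2≡2339, 783^4≡1044, 783^8≡358, 783^16≡1128; 17 = 16 + 1, so 783^17 ≡ 1128·783 ≡ 1301 (mod 2443)
  → matches H(m) = 1301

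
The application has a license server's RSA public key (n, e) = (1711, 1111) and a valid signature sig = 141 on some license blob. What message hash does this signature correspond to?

sig^2 ≡ 141^2 = 19881 ≡ 1060
sig^4 ≡ 1060^2 = 1123600 ≡ 1184
sig^8 ≡ 1184^2 = 1401856 ≡ 547
sig^16 ≡ 547^2 = 299209 ≡ 1495
sig^32 ≡ 1495^2 = 2235025 ≡ 459
sig^64 ≡ 459^2 = 210681 ≡ 228
sig^128 ≡ 228^2 = 51984 ≡ 654
sig^256 ≡ 654^2 = 427716 ≡ 1677
sig^512 ≡ 1677^2 = 2812329 ≡ 1156
sig^1024 ≡ 1156^2 = 1336336 ≡ 45
1111 = 1024 + 64 + 16 + 4 + 2 + 1, so sig^1111 ≡ 45·228·1495·1184·1060·141 ≡ 368 (mod 1711)

368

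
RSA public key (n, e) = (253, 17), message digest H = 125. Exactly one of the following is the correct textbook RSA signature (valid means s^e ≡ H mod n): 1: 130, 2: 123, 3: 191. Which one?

Candidate 1: Squares mod 253: 130^1≡130, 130^2≡202, 130^4≡71, 130^8≡234, 130^16≡108; 17 = 16 + 1, so 130^17 ≡ 108·130 ≡ 125 (mod 253)
  → matches H = 125
Candidate 2: Squares mod 253: 123^1≡123, 123^2≡202, 123^4≡71, 123^8≡234, 123^16≡108; 17 = 16 + 1, so 123^17 ≡ 108·123 ≡ 128 (mod 253)
Candidate 3: Squares mod 253: 191^1≡191, 191^2≡49, 191^4≡124, 191^8≡196, 191^16≡213; 17 = 16 + 1, so 191^17 ≡ 213·191 ≡ 203 (mod 253)

1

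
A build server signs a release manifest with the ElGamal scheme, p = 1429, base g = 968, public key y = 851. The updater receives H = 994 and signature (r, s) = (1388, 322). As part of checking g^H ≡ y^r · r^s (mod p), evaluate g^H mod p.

603

Squares mod 1429: 968^1≡968, 968^2≡1029, 968^4≡1381, 968^8≡875, 968^16≡1110, 968^32≡302, 968^64≡1177, 968^128≡628, 968^256≡1409, 968^512≡400
994 = 512 + 256 + 128 + 64 + 32 + 2, so 968^994 ≡ 400·1409·628·1177·302·1029 ≡ 603 (mod 1429)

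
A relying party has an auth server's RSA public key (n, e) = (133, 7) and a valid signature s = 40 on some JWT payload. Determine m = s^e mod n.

s^2 ≡ 40^2 = 1600 ≡ 4
s^4 ≡ 4^2 = 16
7 = 4 + 2 + 1, so s^7 ≡ 16·4·40 ≡ 33 (mod 133)

33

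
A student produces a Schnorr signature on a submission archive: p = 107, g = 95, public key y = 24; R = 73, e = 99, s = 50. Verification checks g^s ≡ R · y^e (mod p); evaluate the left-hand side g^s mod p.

87

95^2 = 9025 ≡ 37
95^4 ≡ 37^2 = 1369 ≡ 85
95^8 ≡ 85^2 = 7225 ≡ 56
95^16 ≡ 56^2 = 3136 ≡ 33
95^32 ≡ 33^2 = 1089 ≡ 19
50 = 32 + 16 + 2, so 95^50 ≡ 19·33·37 ≡ 87 (mod 107)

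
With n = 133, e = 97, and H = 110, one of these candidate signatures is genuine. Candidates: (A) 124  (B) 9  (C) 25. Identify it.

Candidate A: Squares mod 133: 124^1≡124, 124^2≡81, 124^4≡44, 124^8≡74, 124^16≡23, 124^32≡130, 124^64≡9; 97 = 64 + 32 + 1, so 124^97 ≡ 9·130·124 ≡ 110 (mod 133)
  → matches H = 110
Candidate B: Squares mod 133: 9^1≡9, 9^2≡81, 9^4≡44, 9^8≡74, 9^16≡23, 9^32≡130, 9^64≡9; 97 = 64 + 32 + 1, so 9^97 ≡ 9·130·9 ≡ 23 (mod 133)
Candidate C: Squares mod 133: 25^1≡25, 25^2≡93, 25^4≡4, 25^8≡16, 25^16≡123, 25^32≡100, 25^64≡25; 97 = 64 + 32 + 1, so 25^97 ≡ 25·100·25 ≡ 123 (mod 133)

A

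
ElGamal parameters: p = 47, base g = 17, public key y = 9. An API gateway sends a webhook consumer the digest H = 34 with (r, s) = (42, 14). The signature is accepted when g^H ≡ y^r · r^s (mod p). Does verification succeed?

Left side g^H mod p:
17^2 = 289 ≡ 7
17^4 ≡ 7^2 = 49 ≡ 2
17^8 ≡ 2^2 = 4
17^16 ≡ 4^2 = 16
17^32 ≡ 16^2 = 256 ≡ 21
34 = 32 + 2, so 17^34 ≡ 21·7 ≡ 6 (mod 47)
Right side y^r · r^s mod p:
9^2 = 81 ≡ 34
9^4 ≡ 34^2 = 1156 ≡ 28
9^8 ≡ 28^2 = 784 ≡ 32
9^16 ≡ 32^2 = 1024 ≡ 37
9^32 ≡ 37^2 = 1369 ≡ 6
42 = 32 + 8 + 2, so 9^42 ≡ 6·32·34 ≡ 42 (mod 47)
42^2 = 1764 ≡ 25
42^4 ≡ 25^2 = 625 ≡ 14
42^8 ≡ 14^2 = 196 ≡ 8
14 = 8 + 4 + 2, so 42^14 ≡ 8·14·25 ≡ 27 (mod 47)
42·27 = 1134 ≡ 6 (mod 47)
6 ≡ 6 (mod 47), so the signature is genuine.

passes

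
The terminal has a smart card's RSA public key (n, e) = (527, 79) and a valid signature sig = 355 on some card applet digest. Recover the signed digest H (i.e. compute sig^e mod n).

348

sig^2 ≡ 355^2 = 126025 ≡ 72
sig^4 ≡ 72^2 = 5184 ≡ 441
sig^8 ≡ 441^2 = 194481 ≡ 18
sig^16 ≡ 18^2 = 324
sig^32 ≡ 324^2 = 104976 ≡ 103
sig^64 ≡ 103^2 = 10609 ≡ 69
79 = 64 + 8 + 4 + 2 + 1, so sig^79 ≡ 69·18·441·72·355 ≡ 348 (mod 527)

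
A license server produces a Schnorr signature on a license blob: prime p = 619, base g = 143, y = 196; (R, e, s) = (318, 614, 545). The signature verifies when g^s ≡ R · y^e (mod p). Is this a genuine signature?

genuine

g^s mod p:
143^545 mod 619 = 284
R · y^e mod p:
196^614 mod 619 = 616
318·616 = 195888 ≡ 284 (mod 619)
284 ≡ 284 (mod 619); signature holds.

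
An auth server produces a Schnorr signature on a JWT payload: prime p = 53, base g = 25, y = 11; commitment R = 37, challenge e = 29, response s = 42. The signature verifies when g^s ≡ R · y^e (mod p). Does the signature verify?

g^s mod p:
25^2 = 625 ≡ 42
25^4 ≡ 42^2 = 1764 ≡ 15
25^8 ≡ 15^2 = 225 ≡ 13
25^16 ≡ 13^2 = 169 ≡ 10
25^32 ≡ 10^2 = 100 ≡ 47
42 = 32 + 8 + 2, so 25^42 ≡ 47·13·42 ≡ 10 (mod 53)
R · y^e mod p:
11^2 = 121 ≡ 15
11^4 ≡ 15^2 = 225 ≡ 13
11^8 ≡ 13^2 = 169 ≡ 10
11^16 ≡ 10^2 = 100 ≡ 47
29 = 16 + 8 + 4 + 1, so 11^29 ≡ 47·10·13·11 ≡ 6 (mod 53)
37·6 = 222 ≡ 10 (mod 53)
10 ≡ 10 (mod 53); signature holds.

verifies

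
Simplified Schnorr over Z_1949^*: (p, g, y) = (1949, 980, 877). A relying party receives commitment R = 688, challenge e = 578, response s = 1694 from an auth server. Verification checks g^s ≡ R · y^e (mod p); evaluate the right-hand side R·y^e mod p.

846

877^2 = 769129 ≡ 1223
877^4 ≡ 1223^2 = 1495729 ≡ 846
877^8 ≡ 846^2 = 715716 ≡ 433
877^16 ≡ 433^2 = 187489 ≡ 385
877^32 ≡ 385^2 = 148225 ≡ 101
877^64 ≡ 101^2 = 10201 ≡ 456
877^128 ≡ 456^2 = 207936 ≡ 1342
877^256 ≡ 1342^2 = 1800964 ≡ 88
877^512 ≡ 88^2 = 7744 ≡ 1897
578 = 512 + 64 + 2, so 877^578 ≡ 1897·456·1223 ≡ 1344 (mod 1949)
R · y^e ≡ 688·1344 = 924672 ≡ 846 (mod 1949)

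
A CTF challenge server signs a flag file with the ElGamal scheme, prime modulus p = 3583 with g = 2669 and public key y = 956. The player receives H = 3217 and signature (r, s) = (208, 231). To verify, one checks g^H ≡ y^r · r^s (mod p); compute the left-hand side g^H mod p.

2685

Squares mod 3583: 2669^1≡2669, 2669^2≡557, 2669^4≡2111, 2669^8≡2652, 2669^16≡3258, 2669^32≡1718, 2669^64≡2715, 2669^128≡994, 2669^256≡2711, 2669^512≡788, 2669^1024≡1085, 2669^2048≡2001
3217 = 2048 + 1024 + 128 + 16 + 1, so 2669^3217 ≡ 2001·1085·994·3258·2669 ≡ 2685 (mod 3583)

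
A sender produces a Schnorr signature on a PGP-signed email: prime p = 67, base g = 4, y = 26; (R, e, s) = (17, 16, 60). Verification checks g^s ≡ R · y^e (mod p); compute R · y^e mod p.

26^2 = 676 ≡ 6
26^4 ≡ 6^2 = 36
26^8 ≡ 36^2 = 1296 ≡ 23
26^16 ≡ 23^2 = 529 ≡ 60
R · y^e ≡ 17·60 = 1020 ≡ 15 (mod 67)

15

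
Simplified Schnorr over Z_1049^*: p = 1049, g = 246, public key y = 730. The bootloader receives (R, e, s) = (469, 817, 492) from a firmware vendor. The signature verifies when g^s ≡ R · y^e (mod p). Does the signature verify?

does not verify

g^s mod p:
246^2 = 60516 ≡ 723
246^4 ≡ 723^2 = 522729 ≡ 327
246^8 ≡ 327^2 = 106929 ≡ 980
246^16 ≡ 980^2 = 960400 ≡ 565
246^32 ≡ 565^2 = 319225 ≡ 329
246^64 ≡ 329^2 = 108241 ≡ 194
246^128 ≡ 194^2 = 37636 ≡ 921
246^256 ≡ 921^2 = 848241 ≡ 649
492 = 256 + 128 + 64 + 32 + 8 + 4, so 246^492 ≡ 649·921·194·329·980·327 ≡ 829 (mod 1049)
R · y^e mod p:
730^2 = 532900 ≡ 8
730^4 ≡ 8^2 = 64
730^8 ≡ 64^2 = 4096 ≡ 949
730^16 ≡ 949^2 = 900601 ≡ 559
730^32 ≡ 559^2 = 312481 ≡ 928
730^64 ≡ 928^2 = 861184 ≡ 1004
730^128 ≡ 1004^2 = 1008016 ≡ 976
730^256 ≡ 976^2 = 952576 ≡ 84
730^512 ≡ 84^2 = 7056 ≡ 762
817 = 512 + 256 + 32 + 16 + 1, so 730^817 ≡ 762·84·928·559·730 ≡ 289 (mod 1049)
469·289 = 135541 ≡ 220 (mod 1049)
829 ≠ 220; the check fails.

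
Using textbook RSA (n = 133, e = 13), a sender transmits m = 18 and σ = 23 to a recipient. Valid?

no

σ^13 mod 133 = 9
The recovered value 9 does not match the digest 18.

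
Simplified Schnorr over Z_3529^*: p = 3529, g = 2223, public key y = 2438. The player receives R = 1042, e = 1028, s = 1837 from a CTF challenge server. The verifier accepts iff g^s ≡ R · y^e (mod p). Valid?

yes

g^s mod p:
2223^1837 mod 3529 = 3352
R · y^e mod p:
2438^1028 mod 3529 = 877
1042·877 = 913834 ≡ 3352 (mod 3529)
3352 ≡ 3352 (mod 3529); signature holds.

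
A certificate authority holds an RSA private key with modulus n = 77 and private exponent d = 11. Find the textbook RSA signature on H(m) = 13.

13

(H(m))^2 ≡ 13^2 = 169 ≡ 15
(H(m))^4 ≡ 15^2 = 225 ≡ 71
(H(m))^8 ≡ 71^2 = 5041 ≡ 36
11 = 8 + 2 + 1, so (H(m))^11 ≡ 36·15·13 ≡ 13 (mod 77)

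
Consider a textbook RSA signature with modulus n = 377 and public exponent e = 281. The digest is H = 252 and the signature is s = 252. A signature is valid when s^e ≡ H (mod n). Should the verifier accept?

accept

s^281 mod 377 = 252
s^281 mod 377 = 252 matches H.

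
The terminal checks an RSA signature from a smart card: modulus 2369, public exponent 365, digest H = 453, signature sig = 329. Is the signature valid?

invalid

Squares mod 2369: sig^1≡329, sig^2≡1636, sig^4≡1895, sig^8≡1990, sig^16≡1501, sig^32≡82, sig^64≡1986, sig^128≡2180, sig^256≡186
365 = 256 + 64 + 32 + 8 + 4 + 1, so sig^365 ≡ 186·1986·82·1990·1895·329 ≡ 894 (mod 2369)
The recovered value 894 does not match the digest 453.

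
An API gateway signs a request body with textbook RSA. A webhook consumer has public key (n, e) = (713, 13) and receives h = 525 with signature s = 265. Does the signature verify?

s^2 ≡ 265^2 = 70225 ≡ 351
s^4 ≡ 351^2 = 123201 ≡ 565
s^8 ≡ 565^2 = 319225 ≡ 514
13 = 8 + 4 + 1, so s^13 ≡ 514·565·265 ≡ 282 (mod 713)
The recovered value 282 does not match the digest 525.

does not verify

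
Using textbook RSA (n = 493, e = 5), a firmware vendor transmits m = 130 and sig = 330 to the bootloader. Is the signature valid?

valid

sig^2 ≡ 330^2 = 108900 ≡ 440
sig^4 ≡ 440^2 = 193600 ≡ 344
5 = 4 + 1, so sig^5 ≡ 344·330 ≡ 130 (mod 493)
sig^5 mod 493 = 130 matches m.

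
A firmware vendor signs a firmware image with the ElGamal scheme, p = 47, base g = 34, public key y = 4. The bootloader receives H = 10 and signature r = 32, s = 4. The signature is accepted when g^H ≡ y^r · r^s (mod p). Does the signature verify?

does not verify

Left side g^H mod p:
34^2 = 1156 ≡ 28
34^4 ≡ 28^2 = 784 ≡ 32
34^8 ≡ 32^2 = 1024 ≡ 37
10 = 8 + 2, so 34^10 ≡ 37·28 ≡ 2 (mod 47)
Right side y^r · r^s mod p:
4^2 = 16
4^4 ≡ 16^2 = 256 ≡ 21
4^8 ≡ 21^2 = 441 ≡ 18
4^16 ≡ 18^2 = 324 ≡ 42
4^32 ≡ 42^2 = 1764 ≡ 25
32^2 = 1024 ≡ 37
32^4 ≡ 37^2 = 1369 ≡ 6
25·6 = 150 ≡ 9 (mod 47)
2 ≠ 9, so verification fails.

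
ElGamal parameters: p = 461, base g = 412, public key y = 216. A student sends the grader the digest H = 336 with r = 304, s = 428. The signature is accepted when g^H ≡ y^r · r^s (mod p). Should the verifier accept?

Left side g^H mod p:
412^2 = 169744 ≡ 96
412^4 ≡ 96^2 = 9216 ≡ 457
412^8 ≡ 457^2 = 208849 ≡ 16
412^16 ≡ 16^2 = 256
412^32 ≡ 256^2 = 65536 ≡ 74
412^64 ≡ 74^2 = 5476 ≡ 405
412^128 ≡ 405^2 = 164025 ≡ 370
412^256 ≡ 370^2 = 136900 ≡ 444
336 = 256 + 64 + 16, so 412^336 ≡ 444·405·256 ≡ 304 (mod 461)
Right side y^r · r^s mod p:
216^2 = 46656 ≡ 95
216^4 ≡ 95^2 = 9025 ≡ 266
216^8 ≡ 266^2 = 70756 ≡ 223
216^16 ≡ 223^2 = 49729 ≡ 402
216^32 ≡ 402^2 = 161604 ≡ 254
216^64 ≡ 254^2 = 64516 ≡ 437
216^128 ≡ 437^2 = 190969 ≡ 115
216^256 ≡ 115^2 = 13225 ≡ 317
304 = 256 + 32 + 16, so 216^304 ≡ 317·254·402 ≡ 43 (mod 461)
304^2 = 92416 ≡ 216
304^4 ≡ 216^2 = 46656 ≡ 95
304^8 ≡ 95^2 = 9025 ≡ 266
304^16 ≡ 266^2 = 70756 ≡ 223
304^32 ≡ 223^2 = 49729 ≡ 402
304^64 ≡ 402^2 = 161604 ≡ 254
304^128 ≡ 254^2 = 64516 ≡ 437
304^256 ≡ 437^2 = 190969 ≡ 115
428 = 256 + 128 + 32 + 8 + 4, so 304^428 ≡ 115·437·402·266·95 ≡ 125 (mod 461)
43·125 = 5375 ≡ 304 (mod 461)
304 ≡ 304 (mod 461), so the signature is genuine.

accept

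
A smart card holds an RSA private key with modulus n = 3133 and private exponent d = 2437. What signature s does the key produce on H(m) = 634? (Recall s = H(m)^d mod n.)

(H(m))^2 ≡ 634^2 = 401956 ≡ 932
(H(m))^4 ≡ 932^2 = 868624 ≡ 783
(H(m))^8 ≡ 783^2 = 613089 ≡ 2154
(H(m))^16 ≡ 2154^2 = 4639716 ≡ 2876
(H(m))^32 ≡ 2876^2 = 8271376 ≡ 256
(H(m))^64 ≡ 256^2 = 65536 ≡ 2876
(H(m))^128 ≡ 2876^2 = 8271376 ≡ 256
(H(m))^256 ≡ 256^2 = 65536 ≡ 2876
(H(m))^512 ≡ 2876^2 = 8271376 ≡ 256
(H(m))^1024 ≡ 256^2 = 65536 ≡ 2876
(H(m))^2048 ≡ 2876^2 = 8271376 ≡ 256
2437 = 2048 + 256 + 128 + 4 + 1, so (H(m))^2437 ≡ 256·2876·256·783·634 ≡ 153 (mod 3133)

153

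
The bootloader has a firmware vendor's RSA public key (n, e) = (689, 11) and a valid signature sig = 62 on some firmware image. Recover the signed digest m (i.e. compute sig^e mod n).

17

Squares mod 689: sig^1≡62, sig^2≡399, sig^4≡42, sig^8≡386
11 = 8 + 2 + 1, so sig^11 ≡ 386·399·62 ≡ 17 (mod 689)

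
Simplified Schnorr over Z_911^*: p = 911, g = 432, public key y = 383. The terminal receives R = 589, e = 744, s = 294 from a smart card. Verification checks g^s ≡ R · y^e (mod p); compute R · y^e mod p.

540

383^2 = 146689 ≡ 18
383^4 ≡ 18^2 = 324
383^8 ≡ 324^2 = 104976 ≡ 211
383^16 ≡ 211^2 = 44521 ≡ 793
383^32 ≡ 793^2 = 628849 ≡ 259
383^64 ≡ 259^2 = 67081 ≡ 578
383^128 ≡ 578^2 = 334084 ≡ 658
383^256 ≡ 658^2 = 432964 ≡ 239
383^512 ≡ 239^2 = 57121 ≡ 639
744 = 512 + 128 + 64 + 32 + 8, so 383^744 ≡ 639·658·578·259·211 ≡ 219 (mod 911)
R · y^e ≡ 589·219 = 128991 ≡ 540 (mod 911)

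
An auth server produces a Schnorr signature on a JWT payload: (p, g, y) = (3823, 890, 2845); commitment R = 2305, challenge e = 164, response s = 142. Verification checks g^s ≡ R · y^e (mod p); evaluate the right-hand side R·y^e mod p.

3555

2845^2 = 8094025 ≡ 734
2845^4 ≡ 734^2 = 538756 ≡ 3536
2845^8 ≡ 3536^2 = 12503296 ≡ 2086
2845^16 ≡ 2086^2 = 4351396 ≡ 822
2845^32 ≡ 822^2 = 675684 ≡ 2836
2845^64 ≡ 2836^2 = 8042896 ≡ 3127
2845^128 ≡ 3127^2 = 9778129 ≡ 2718
164 = 128 + 32 + 4, so 2845^164 ≡ 2718·2836·3536 ≡ 3526 (mod 3823)
R · y^e ≡ 2305·3526 = 8127430 ≡ 3555 (mod 3823)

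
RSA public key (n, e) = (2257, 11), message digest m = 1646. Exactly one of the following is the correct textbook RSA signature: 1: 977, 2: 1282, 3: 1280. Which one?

Candidate 1: Squares mod 2257: 977^1≡977, 977^2≡2075, 977^4≡1526, 977^8≡1709; 11 = 8 + 2 + 1, so 977^11 ≡ 1709·2075·977 ≡ 611 (mod 2257)
Candidate 2: Squares mod 2257: 1282^1≡1282, 1282^2≡428, 1282^4≡367, 1282^8≡1526; 11 = 8 + 2 + 1, so 1282^11 ≡ 1526·428·1282 ≡ 1465 (mod 2257)
Candidate 3: Squares mod 2257: 1280^1≡1280, 1280^2≡2075, 1280^4≡1526, 1280^8≡1709; 11 = 8 + 2 + 1, so 1280^11 ≡ 1709·2075·1280 ≡ 1646 (mod 2257)
  → matches m = 1646

3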